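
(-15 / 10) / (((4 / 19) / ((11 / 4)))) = -627 / 32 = -19.59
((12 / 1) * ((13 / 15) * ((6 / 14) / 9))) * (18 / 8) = 39 / 35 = 1.11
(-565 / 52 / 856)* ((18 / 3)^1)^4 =-45765 / 2782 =-16.45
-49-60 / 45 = -50.33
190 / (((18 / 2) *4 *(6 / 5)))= 475 / 108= 4.40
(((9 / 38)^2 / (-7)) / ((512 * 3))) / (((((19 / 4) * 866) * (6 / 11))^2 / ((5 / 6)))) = -605 / 700564593799168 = -0.00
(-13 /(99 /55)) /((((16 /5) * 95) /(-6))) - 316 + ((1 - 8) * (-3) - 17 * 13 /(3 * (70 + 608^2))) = -294.86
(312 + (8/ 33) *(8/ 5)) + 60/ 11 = 52444/ 165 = 317.84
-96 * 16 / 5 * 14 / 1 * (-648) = 13934592 / 5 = 2786918.40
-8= -8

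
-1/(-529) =1/529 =0.00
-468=-468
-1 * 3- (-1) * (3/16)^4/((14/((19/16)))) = -44038653/14680064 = -3.00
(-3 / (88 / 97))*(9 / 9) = -291 / 88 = -3.31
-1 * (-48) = 48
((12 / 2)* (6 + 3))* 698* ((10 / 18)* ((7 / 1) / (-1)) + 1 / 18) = -144486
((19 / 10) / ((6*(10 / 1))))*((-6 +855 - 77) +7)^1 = 14801 / 600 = 24.67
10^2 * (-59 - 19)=-7800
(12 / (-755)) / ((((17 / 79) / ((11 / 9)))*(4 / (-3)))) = 869 / 12835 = 0.07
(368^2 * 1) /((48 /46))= 389344 /3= 129781.33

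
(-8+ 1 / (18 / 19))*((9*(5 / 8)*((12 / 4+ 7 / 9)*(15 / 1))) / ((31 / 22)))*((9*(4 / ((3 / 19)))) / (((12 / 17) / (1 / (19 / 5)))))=-49671875 / 372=-133526.55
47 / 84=0.56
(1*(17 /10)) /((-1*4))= -17 /40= -0.42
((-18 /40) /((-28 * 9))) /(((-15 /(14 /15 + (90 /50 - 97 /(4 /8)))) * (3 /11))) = 31559 /378000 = 0.08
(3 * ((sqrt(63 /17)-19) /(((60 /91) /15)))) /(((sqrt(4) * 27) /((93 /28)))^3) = -7358377 /24385536 + 387283 * sqrt(119) /138184704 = -0.27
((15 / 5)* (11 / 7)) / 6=11 / 14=0.79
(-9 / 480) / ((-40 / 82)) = 123 / 3200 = 0.04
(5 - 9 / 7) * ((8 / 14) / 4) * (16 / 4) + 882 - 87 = 39059 / 49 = 797.12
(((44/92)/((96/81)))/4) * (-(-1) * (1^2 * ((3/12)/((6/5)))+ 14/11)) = 0.15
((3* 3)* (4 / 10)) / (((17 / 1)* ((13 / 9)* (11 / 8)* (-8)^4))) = 81 / 3111680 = 0.00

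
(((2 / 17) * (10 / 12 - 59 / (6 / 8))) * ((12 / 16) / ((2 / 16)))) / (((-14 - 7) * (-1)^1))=-934 / 357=-2.62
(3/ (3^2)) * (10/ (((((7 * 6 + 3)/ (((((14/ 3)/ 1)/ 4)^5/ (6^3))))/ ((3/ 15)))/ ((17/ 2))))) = 285719/ 226748160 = 0.00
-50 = -50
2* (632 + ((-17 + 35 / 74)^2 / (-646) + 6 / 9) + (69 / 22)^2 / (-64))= 25973566058791 / 20545776768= 1264.18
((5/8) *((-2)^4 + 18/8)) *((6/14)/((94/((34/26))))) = 18615/273728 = 0.07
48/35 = 1.37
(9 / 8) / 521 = 9 / 4168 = 0.00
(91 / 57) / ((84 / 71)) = 923 / 684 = 1.35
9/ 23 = 0.39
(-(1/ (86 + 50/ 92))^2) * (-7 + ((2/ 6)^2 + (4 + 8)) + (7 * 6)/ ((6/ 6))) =-897184/ 142635249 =-0.01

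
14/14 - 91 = -90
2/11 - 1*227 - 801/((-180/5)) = -204.57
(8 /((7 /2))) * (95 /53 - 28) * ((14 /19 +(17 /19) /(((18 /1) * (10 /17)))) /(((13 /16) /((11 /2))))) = -8637728 /25935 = -333.05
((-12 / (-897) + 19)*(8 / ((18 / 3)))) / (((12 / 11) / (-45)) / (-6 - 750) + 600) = 0.04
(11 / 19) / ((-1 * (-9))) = 11 / 171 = 0.06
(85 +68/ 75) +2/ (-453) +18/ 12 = 659887/ 7550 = 87.40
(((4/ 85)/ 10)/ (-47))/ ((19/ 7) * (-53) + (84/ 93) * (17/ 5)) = 434/ 610248235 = 0.00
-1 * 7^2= -49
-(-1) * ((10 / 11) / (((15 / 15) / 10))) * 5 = 500 / 11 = 45.45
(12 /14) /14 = 3 /49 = 0.06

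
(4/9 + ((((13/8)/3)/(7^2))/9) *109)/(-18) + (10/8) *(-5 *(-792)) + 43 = 951220295/190512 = 4992.97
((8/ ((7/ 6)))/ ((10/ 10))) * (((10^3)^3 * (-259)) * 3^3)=-47952000000000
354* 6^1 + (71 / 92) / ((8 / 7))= 1563761 / 736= 2124.68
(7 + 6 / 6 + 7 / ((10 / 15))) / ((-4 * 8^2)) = -37 / 512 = -0.07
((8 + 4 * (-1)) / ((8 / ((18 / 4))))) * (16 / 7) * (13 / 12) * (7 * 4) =156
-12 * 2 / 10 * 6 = -14.40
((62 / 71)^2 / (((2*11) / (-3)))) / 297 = -1922 / 5489649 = -0.00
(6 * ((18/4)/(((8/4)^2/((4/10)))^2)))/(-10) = -27/1000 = -0.03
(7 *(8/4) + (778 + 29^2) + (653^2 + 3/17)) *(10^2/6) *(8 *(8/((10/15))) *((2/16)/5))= 291068680/17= 17121687.06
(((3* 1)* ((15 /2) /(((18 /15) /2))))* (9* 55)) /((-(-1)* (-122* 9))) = -4125 /244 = -16.91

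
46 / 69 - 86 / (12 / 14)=-299 / 3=-99.67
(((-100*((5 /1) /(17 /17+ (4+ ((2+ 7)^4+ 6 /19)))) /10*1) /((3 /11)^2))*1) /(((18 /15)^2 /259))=-18.41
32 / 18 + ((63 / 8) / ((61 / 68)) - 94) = -91621 / 1098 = -83.44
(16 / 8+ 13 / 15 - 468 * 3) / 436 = -21017 / 6540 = -3.21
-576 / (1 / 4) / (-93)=768 / 31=24.77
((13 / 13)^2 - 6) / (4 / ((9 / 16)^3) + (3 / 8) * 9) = -5832 / 30151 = -0.19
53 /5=10.60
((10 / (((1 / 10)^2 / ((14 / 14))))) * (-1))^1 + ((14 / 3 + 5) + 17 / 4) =-11833 / 12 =-986.08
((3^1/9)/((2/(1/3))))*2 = 1/9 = 0.11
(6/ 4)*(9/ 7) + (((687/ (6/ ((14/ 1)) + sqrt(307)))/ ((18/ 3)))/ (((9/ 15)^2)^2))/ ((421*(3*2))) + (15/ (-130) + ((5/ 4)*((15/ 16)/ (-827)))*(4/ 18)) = 1.83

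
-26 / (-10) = 13 / 5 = 2.60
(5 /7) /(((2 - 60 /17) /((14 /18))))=-85 /234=-0.36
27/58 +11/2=173/29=5.97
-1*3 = -3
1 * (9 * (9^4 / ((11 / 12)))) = 708588 / 11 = 64417.09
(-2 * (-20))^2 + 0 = 1600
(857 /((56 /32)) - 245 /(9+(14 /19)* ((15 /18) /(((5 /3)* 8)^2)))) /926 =88612474 /177415581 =0.50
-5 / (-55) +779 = 8570 / 11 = 779.09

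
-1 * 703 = -703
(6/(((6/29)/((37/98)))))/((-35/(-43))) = 13.45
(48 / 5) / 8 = 6 / 5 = 1.20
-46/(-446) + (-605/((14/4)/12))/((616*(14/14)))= -35668/10927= -3.26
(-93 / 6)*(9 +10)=-589 / 2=-294.50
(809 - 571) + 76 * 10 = 998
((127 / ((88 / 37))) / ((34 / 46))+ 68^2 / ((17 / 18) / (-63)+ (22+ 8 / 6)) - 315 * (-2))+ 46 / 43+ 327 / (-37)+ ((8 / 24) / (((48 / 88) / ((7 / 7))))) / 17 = 505724962140877 / 566441426232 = 892.81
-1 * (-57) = 57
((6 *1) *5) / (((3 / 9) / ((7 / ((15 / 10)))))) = 420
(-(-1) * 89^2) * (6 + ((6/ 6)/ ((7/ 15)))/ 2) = 784179/ 14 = 56012.79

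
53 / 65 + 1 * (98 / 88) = 5517 / 2860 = 1.93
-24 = -24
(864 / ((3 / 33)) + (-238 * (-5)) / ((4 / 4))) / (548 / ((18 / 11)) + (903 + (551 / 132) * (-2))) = 2117412 / 243449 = 8.70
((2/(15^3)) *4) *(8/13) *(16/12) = 256/131625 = 0.00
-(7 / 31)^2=-49 / 961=-0.05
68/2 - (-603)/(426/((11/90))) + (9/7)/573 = 194649229/5695620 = 34.18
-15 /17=-0.88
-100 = -100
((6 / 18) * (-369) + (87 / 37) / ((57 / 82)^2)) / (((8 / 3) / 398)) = -942013663 / 53428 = -17631.46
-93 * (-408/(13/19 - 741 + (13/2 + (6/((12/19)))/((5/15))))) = -80104/1489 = -53.80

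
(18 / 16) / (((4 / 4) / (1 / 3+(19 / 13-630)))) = -18375 / 26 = -706.73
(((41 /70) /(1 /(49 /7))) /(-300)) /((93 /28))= -287 /69750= -0.00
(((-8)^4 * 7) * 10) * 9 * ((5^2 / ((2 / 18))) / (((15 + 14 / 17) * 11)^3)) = 2852527104000 / 25908060079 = 110.10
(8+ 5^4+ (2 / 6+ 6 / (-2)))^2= 3575881 / 9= 397320.11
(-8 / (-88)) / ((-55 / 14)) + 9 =5431 / 605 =8.98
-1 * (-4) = 4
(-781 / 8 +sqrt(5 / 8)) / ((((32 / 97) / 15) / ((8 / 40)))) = -880.59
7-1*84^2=-7049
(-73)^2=5329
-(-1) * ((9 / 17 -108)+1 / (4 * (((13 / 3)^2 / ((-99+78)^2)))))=-1167579 / 11492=-101.60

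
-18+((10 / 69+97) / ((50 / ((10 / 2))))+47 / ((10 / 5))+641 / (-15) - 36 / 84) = -67493 / 2415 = -27.95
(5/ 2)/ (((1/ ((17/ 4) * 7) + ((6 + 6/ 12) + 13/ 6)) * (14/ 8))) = 255/ 1553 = 0.16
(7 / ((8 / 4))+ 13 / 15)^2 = 17161 / 900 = 19.07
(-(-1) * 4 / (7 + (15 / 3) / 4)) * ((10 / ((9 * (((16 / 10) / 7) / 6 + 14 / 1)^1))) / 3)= 2800 / 218889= 0.01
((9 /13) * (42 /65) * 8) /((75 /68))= 68544 /21125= 3.24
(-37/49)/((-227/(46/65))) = 1702/722995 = 0.00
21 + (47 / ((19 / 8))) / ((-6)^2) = 3685 / 171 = 21.55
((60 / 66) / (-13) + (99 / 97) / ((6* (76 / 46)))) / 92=34817 / 96986032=0.00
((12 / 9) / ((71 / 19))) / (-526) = -38 / 56019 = -0.00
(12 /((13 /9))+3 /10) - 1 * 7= 209 /130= 1.61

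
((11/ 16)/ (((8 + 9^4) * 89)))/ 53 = 11/ 495775568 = 0.00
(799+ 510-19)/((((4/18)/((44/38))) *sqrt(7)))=127710 *sqrt(7)/133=2540.52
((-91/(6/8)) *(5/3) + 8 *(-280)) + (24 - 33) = -2451.22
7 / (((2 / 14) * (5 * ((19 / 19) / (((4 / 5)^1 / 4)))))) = 1.96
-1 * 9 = -9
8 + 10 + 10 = 28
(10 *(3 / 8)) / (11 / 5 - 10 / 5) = 75 / 4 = 18.75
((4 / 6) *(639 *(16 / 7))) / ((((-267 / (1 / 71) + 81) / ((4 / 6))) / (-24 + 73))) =-7952 / 4719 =-1.69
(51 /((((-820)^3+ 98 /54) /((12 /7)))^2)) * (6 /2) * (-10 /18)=-8922960 /10859422238449637445649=-0.00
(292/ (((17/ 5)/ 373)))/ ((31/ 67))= 36486860/ 527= 69235.03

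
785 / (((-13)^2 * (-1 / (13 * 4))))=-3140 / 13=-241.54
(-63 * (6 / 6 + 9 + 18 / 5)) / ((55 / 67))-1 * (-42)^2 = -772128 / 275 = -2807.74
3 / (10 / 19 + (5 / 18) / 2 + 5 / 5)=2052 / 1139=1.80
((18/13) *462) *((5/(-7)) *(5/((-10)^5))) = 0.02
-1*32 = -32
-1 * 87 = -87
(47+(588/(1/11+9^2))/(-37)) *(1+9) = 3861800/8251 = 468.04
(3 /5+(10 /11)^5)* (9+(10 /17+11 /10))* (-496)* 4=-1772097888992 /68446675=-25890.20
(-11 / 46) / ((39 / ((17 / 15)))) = -0.01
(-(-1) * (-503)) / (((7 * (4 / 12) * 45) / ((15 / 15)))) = -503 / 105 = -4.79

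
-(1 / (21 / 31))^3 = -3.22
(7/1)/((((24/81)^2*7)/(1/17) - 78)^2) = 3720087/2425168516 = 0.00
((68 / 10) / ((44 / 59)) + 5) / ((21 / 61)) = 94733 / 2310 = 41.01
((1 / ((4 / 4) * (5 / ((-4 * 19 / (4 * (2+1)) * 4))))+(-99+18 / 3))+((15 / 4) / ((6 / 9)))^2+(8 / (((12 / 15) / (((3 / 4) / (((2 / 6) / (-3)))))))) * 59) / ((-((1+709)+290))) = 4.05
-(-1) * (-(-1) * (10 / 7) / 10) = 1 / 7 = 0.14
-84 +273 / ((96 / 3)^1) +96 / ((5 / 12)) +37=30709 / 160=191.93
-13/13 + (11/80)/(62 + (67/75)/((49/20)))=-731791/733408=-1.00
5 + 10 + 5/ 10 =31/ 2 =15.50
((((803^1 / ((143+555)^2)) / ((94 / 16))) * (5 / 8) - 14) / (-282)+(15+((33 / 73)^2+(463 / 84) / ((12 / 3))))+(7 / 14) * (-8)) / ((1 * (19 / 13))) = 79112691491137681 / 9153457477805424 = 8.64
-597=-597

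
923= 923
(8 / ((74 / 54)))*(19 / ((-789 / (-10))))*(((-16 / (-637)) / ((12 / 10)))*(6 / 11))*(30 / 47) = 32832000 / 3204700499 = 0.01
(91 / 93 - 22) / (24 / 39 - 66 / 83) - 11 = 1910983 / 18042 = 105.92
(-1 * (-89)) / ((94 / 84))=79.53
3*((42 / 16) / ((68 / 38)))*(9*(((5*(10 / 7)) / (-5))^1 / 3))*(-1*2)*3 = 7695 / 68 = 113.16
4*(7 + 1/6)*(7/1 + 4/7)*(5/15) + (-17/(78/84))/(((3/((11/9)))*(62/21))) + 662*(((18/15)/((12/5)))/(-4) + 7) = 156432559/33852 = 4621.07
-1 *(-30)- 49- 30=-49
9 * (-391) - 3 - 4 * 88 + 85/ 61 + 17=-235192/ 61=-3855.61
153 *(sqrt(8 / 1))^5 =19584 *sqrt(2) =27695.96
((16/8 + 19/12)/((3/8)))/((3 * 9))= 86/243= 0.35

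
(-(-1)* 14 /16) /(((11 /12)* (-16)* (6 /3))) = -21 /704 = -0.03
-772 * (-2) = 1544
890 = 890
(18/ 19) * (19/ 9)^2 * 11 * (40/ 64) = 1045/ 36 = 29.03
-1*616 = -616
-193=-193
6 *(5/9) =10/3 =3.33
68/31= 2.19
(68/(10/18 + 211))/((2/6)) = 27/28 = 0.96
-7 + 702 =695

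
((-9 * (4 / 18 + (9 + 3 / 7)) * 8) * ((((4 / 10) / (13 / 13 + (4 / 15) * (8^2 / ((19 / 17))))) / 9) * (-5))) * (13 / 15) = 2402816 / 292131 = 8.23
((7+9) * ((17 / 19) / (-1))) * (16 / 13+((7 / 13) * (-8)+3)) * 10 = 2720 / 247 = 11.01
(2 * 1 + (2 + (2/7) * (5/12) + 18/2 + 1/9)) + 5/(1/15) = 11117/126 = 88.23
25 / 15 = 5 / 3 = 1.67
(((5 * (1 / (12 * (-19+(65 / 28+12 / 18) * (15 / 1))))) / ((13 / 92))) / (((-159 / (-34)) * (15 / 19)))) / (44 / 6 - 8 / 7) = 1456084 / 291415995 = 0.00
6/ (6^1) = 1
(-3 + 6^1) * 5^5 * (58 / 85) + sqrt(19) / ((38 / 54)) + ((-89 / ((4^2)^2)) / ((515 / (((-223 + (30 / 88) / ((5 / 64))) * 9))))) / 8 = 27 * sqrt(19) / 19 + 252348309777 / 39446528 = 6403.42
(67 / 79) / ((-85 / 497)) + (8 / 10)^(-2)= -364909 / 107440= -3.40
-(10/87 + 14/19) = -1408/1653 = -0.85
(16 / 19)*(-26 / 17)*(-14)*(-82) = -1478.54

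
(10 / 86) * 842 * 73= 307330 / 43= 7147.21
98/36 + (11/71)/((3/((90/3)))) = 5459/1278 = 4.27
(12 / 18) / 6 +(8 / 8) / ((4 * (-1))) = -5 / 36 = -0.14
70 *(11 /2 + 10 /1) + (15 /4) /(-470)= 407957 /376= 1084.99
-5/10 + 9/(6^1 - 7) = -19/2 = -9.50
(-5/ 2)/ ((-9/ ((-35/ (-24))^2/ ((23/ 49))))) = 300125/ 238464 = 1.26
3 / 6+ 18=37 / 2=18.50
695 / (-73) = -695 / 73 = -9.52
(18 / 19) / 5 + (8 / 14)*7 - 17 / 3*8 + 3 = -10871 / 285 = -38.14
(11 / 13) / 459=11 / 5967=0.00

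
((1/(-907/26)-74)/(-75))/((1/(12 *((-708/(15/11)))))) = -697223296/113375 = -6149.71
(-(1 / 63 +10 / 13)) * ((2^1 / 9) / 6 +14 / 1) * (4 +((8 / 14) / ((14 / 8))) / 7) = -338251436 / 7584759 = -44.60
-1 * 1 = -1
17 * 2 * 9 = 306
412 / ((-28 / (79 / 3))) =-8137 / 21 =-387.48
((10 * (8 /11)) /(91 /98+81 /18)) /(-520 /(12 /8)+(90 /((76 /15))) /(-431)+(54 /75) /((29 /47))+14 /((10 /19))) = -524958000 /124974999281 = -0.00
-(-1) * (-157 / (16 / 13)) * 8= -2041 / 2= -1020.50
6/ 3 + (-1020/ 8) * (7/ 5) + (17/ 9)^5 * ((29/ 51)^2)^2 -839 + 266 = -7145622977/ 9565938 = -746.99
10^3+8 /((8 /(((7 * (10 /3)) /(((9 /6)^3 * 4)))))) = 81140 /81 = 1001.73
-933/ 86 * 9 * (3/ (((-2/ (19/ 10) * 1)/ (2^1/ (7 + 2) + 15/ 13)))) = 382.92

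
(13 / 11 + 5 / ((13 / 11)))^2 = 599076 / 20449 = 29.30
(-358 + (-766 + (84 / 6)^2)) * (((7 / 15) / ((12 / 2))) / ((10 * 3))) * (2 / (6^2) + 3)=-8932 / 1215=-7.35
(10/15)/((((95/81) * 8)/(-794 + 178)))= -4158/95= -43.77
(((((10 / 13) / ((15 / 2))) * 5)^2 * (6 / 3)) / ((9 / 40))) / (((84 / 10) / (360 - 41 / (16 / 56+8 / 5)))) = 893000000 / 9486477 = 94.13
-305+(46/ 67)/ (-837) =-17104141/ 56079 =-305.00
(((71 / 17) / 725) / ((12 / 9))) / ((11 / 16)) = 852 / 135575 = 0.01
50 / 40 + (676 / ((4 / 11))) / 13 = 577 / 4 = 144.25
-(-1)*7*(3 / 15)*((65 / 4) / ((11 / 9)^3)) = 66339 / 5324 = 12.46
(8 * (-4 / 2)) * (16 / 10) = -128 / 5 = -25.60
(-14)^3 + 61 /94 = -257875 /94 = -2743.35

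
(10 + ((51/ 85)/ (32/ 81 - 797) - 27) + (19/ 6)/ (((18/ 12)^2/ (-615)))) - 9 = -2588745187/ 2903625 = -891.56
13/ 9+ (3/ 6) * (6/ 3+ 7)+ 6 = 215/ 18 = 11.94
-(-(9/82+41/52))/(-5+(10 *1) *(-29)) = -383/125788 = -0.00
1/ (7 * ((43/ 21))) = 3/ 43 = 0.07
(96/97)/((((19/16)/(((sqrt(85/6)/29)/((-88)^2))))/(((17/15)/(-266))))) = -0.00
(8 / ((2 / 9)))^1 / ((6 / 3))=18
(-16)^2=256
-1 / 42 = -0.02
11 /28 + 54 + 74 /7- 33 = 895 /28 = 31.96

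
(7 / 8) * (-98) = -343 / 4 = -85.75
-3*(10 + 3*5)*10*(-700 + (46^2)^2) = -3357567000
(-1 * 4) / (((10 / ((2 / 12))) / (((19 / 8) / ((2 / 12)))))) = -19 / 20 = -0.95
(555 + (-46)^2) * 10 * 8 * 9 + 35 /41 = 78847955 /41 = 1923120.85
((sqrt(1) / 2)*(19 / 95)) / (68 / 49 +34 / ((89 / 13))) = 4361 / 277100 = 0.02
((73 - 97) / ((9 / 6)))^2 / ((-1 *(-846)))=128 / 423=0.30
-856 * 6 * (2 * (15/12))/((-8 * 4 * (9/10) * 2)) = 2675/12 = 222.92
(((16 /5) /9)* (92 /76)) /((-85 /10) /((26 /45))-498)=-19136 /22795155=-0.00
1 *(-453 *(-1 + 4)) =-1359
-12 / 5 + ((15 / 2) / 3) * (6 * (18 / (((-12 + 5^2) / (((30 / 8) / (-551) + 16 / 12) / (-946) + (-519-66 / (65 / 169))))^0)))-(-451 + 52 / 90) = 32311 / 45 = 718.02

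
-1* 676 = -676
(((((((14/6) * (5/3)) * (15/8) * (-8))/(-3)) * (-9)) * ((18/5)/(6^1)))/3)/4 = -8.75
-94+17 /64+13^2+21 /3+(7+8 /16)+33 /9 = 17939 /192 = 93.43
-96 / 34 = -48 / 17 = -2.82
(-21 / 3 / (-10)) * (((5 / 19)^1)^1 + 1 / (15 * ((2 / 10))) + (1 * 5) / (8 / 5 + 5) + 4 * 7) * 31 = 266259 / 418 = 636.98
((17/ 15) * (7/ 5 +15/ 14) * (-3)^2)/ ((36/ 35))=2941/ 120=24.51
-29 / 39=-0.74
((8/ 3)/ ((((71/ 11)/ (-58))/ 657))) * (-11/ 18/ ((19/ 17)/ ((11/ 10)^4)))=63756708829/ 5058750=12603.25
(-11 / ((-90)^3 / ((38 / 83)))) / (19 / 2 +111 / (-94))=9823 / 11829118500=0.00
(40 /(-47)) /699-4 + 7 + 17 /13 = 4.31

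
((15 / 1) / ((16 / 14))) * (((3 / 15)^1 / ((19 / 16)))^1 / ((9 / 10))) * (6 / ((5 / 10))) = 560 / 19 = 29.47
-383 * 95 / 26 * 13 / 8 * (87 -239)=691315 / 2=345657.50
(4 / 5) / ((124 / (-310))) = -2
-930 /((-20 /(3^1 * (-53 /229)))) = -32.29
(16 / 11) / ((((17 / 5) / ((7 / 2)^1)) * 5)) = 56 / 187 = 0.30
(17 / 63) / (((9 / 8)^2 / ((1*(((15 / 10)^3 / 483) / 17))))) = 8 / 91287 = 0.00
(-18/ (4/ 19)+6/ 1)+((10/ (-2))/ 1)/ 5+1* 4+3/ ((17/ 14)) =-2517/ 34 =-74.03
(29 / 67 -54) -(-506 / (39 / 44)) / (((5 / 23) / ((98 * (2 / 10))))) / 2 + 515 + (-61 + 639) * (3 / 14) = 26320.19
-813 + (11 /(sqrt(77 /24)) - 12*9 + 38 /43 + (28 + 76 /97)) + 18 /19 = -70562153 /79249 + 2*sqrt(462) /7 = -884.24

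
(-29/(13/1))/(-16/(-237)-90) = 6873/277082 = 0.02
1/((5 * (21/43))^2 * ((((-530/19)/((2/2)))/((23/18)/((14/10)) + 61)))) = -274056931/736249500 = -0.37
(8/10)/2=0.40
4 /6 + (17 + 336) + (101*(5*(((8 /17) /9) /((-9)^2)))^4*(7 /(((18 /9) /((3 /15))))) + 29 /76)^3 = 2038076690586337954331109744188828819242504028026793913701 /5761799919733355957518877055475152292486329939213187776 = 353.72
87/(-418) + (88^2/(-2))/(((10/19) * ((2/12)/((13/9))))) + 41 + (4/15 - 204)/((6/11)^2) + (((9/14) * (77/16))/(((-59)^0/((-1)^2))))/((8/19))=-93026347181/1444608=-64395.56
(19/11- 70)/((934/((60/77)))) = -22530/395549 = -0.06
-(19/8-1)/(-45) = 11/360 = 0.03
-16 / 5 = -3.20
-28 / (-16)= 1.75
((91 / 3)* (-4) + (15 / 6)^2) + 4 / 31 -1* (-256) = 52469 / 372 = 141.05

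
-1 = -1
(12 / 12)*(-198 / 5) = -198 / 5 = -39.60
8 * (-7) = -56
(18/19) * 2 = 1.89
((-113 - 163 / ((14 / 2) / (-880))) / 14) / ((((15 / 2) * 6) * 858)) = 10973 / 291060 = 0.04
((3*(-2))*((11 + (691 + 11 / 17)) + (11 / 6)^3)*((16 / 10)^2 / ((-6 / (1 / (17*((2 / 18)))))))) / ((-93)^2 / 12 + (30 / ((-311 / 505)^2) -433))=1150812766112 / 439472611275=2.62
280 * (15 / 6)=700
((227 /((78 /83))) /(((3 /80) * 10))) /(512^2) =0.00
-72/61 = -1.18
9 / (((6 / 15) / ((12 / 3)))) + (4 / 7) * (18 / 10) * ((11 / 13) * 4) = 42534 / 455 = 93.48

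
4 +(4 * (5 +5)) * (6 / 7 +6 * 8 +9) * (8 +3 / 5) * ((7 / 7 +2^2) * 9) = 895632.57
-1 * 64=-64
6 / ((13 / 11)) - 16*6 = -1182 / 13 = -90.92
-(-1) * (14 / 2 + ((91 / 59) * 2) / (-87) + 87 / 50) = 2234021 / 256650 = 8.70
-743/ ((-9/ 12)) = 2972/ 3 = 990.67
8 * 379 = 3032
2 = 2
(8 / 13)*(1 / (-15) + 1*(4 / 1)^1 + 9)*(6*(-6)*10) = -2865.23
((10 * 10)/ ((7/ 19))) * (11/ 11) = 1900/ 7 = 271.43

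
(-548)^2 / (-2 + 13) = 300304 / 11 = 27300.36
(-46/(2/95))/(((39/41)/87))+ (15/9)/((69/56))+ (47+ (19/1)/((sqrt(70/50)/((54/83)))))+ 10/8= -2150581097/10764+ 1026 *sqrt(35)/581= -199783.41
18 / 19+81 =1557 / 19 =81.95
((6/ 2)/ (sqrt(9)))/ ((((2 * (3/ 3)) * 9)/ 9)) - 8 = -15/ 2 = -7.50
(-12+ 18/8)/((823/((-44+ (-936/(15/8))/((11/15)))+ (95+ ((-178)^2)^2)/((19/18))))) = -3875962093185/344014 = -11266873.13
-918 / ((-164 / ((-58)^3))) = -44778204 / 41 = -1092151.32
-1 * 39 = -39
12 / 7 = 1.71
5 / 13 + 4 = 57 / 13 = 4.38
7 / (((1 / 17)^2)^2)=584647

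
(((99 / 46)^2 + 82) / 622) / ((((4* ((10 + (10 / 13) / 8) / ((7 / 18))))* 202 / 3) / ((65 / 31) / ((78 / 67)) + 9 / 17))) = 17560835461 / 378296041521600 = 0.00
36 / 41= 0.88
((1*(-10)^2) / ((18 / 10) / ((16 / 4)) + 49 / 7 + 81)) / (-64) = -0.02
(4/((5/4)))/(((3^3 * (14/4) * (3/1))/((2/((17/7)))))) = 64/6885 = 0.01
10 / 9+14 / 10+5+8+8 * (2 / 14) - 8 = 2726 / 315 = 8.65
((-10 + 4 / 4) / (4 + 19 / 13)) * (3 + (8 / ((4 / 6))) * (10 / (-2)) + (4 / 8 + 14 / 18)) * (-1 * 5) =-65195 / 142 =-459.12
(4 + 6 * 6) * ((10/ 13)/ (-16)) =-25/ 13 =-1.92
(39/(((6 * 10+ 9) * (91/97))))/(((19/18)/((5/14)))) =4365/21413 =0.20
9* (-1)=-9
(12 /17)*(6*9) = 648 /17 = 38.12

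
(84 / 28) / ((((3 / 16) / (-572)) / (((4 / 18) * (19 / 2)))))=-173888 / 9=-19320.89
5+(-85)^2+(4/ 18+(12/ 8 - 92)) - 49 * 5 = 124105/ 18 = 6894.72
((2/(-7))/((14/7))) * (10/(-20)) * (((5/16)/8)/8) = 5/14336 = 0.00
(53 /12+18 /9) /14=11 /24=0.46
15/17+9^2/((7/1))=1482/119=12.45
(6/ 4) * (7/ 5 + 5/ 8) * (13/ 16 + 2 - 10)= -5589/ 256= -21.83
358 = 358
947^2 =896809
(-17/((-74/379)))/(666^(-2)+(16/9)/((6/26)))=38619342/3417025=11.30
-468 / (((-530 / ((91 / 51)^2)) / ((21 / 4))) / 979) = 2213238027 / 153170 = 14449.55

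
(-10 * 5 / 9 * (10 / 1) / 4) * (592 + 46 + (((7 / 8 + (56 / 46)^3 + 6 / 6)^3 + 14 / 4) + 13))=-81187839090637839125 / 8299711464021504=-9782.01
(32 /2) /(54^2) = 4 /729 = 0.01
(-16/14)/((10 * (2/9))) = -18/35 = -0.51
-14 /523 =-0.03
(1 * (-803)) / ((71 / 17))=-13651 / 71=-192.27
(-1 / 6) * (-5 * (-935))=-4675 / 6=-779.17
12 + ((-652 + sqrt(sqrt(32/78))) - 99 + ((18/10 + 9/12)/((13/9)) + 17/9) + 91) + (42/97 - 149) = -179975333/226980 + 2* 39^(3/4)/39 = -792.11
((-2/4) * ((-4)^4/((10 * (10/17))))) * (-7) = 3808/25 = 152.32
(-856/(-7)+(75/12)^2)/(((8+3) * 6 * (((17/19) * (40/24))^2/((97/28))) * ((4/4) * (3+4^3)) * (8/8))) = 111669213/1964547200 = 0.06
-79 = -79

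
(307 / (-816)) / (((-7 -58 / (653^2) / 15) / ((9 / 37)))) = 5890840335 / 450595502192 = 0.01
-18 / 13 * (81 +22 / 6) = -1524 / 13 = -117.23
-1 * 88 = -88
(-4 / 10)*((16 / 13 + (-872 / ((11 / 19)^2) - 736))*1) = 10496176 / 7865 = 1334.54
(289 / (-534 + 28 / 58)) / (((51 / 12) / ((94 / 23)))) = -23171 / 44482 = -0.52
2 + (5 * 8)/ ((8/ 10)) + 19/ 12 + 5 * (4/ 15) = 659/ 12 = 54.92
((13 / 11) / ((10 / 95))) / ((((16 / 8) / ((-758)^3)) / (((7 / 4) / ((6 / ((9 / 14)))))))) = -40339994799 / 88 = -458409031.81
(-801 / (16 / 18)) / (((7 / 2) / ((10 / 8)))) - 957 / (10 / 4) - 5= -709.63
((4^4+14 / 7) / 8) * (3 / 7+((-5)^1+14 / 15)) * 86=-353159 / 35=-10090.26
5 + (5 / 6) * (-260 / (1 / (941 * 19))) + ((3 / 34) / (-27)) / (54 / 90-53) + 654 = -310516124047 / 80172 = -3873124.33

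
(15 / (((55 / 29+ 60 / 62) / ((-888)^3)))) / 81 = -23314968064 / 515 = -45271782.65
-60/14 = -30/7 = -4.29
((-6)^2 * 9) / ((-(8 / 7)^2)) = -3969 / 16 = -248.06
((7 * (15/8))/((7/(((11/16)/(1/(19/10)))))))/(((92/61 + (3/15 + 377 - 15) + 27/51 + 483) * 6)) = 98515/204470784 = 0.00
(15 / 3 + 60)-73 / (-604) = 39333 / 604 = 65.12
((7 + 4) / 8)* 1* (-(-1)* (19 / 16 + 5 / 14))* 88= 20933 / 112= 186.90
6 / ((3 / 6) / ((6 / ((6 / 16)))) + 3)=192 / 97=1.98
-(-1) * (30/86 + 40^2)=68815/43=1600.35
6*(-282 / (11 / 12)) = -20304 / 11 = -1845.82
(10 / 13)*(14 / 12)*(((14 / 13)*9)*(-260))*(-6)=176400 / 13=13569.23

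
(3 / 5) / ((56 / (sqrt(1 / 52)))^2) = 3 / 815360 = 0.00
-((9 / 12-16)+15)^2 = -1 / 16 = -0.06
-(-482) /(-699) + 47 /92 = -11491 /64308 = -0.18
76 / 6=38 / 3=12.67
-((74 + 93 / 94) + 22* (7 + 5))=-31865 / 94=-338.99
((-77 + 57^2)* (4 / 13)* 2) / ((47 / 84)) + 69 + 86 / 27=4518739 / 1269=3560.87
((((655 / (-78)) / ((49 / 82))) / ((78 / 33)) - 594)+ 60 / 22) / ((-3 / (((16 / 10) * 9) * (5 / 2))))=652814398 / 91091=7166.62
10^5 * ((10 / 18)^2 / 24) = 312500 / 243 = 1286.01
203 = 203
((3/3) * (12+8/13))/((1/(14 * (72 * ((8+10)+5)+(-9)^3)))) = 2128392/13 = 163722.46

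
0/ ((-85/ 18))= 0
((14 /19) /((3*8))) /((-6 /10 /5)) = -175 /684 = -0.26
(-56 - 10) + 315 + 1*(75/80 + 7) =256.94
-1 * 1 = -1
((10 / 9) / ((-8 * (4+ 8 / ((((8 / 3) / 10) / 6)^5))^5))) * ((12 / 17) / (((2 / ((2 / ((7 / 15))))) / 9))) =-230400 / 25460093490019123356673515732455749629327419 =-0.00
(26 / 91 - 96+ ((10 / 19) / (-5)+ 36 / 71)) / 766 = -450018 / 3616669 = -0.12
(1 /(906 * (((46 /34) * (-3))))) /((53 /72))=-0.00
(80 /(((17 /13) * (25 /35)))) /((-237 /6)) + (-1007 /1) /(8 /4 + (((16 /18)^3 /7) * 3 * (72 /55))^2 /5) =-733870828031117 /1473724216838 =-497.97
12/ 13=0.92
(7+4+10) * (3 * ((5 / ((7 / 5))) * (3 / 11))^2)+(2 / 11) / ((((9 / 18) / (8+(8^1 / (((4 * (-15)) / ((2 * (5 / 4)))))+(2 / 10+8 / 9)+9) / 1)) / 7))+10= 4381919 / 38115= 114.97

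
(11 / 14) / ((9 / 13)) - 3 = -235 / 126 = -1.87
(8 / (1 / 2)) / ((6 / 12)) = 32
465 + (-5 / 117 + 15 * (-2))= 50890 / 117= 434.96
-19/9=-2.11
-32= -32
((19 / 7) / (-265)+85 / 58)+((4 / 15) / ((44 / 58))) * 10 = 17647349 / 3550470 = 4.97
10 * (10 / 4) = 25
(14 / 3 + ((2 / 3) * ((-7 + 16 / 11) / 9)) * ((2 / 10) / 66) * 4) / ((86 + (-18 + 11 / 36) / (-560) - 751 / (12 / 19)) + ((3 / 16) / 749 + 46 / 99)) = -0.00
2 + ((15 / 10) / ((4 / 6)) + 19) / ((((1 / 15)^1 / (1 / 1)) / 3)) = 3833 / 4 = 958.25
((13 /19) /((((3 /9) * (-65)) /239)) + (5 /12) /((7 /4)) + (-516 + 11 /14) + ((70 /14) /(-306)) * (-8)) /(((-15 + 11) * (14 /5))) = 106301719 /2279088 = 46.64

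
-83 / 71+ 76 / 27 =3155 / 1917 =1.65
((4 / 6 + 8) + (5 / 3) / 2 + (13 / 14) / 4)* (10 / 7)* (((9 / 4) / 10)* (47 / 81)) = 25615 / 14112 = 1.82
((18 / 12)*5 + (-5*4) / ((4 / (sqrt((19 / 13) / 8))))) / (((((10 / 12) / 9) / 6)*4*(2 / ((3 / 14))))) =729 / 56 -243*sqrt(494) / 1456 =9.31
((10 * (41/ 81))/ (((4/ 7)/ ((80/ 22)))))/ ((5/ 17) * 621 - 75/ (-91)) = 4439890/ 25289253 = 0.18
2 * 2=4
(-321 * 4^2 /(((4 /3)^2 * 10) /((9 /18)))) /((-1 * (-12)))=-963 /80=-12.04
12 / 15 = 4 / 5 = 0.80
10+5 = 15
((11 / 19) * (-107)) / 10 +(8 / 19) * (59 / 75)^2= -5.93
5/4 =1.25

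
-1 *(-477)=477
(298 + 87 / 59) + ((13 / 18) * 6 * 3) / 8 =301.10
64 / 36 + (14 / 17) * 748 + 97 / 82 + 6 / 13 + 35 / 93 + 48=198612649 / 297414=667.80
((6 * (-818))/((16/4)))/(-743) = 1227/743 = 1.65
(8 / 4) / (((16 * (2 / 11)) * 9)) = 11 / 144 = 0.08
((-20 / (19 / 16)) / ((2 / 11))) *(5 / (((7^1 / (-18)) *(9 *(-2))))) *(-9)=79200 / 133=595.49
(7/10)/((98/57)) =57/140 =0.41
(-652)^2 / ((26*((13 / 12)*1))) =2550624 / 169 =15092.45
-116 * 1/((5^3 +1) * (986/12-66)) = -116/2037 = -0.06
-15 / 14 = -1.07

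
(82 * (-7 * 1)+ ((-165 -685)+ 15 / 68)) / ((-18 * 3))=96817 / 3672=26.37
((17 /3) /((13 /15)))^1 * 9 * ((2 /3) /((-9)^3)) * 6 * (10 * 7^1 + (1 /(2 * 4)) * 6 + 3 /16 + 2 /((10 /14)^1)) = -100283 /4212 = -23.81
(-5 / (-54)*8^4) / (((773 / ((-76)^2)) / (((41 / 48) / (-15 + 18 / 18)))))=-172.90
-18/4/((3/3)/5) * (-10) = 225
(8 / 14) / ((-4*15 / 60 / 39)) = -156 / 7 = -22.29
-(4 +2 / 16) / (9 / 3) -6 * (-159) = 7621 / 8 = 952.62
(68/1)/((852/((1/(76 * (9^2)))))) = 0.00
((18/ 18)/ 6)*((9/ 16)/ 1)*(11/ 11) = 3/ 32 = 0.09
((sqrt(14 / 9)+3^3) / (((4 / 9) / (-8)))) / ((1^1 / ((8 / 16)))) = -243- 3 * sqrt(14) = -254.22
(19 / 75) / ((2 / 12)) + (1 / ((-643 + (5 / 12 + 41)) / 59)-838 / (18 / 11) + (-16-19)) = -886349302 / 1624275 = -545.69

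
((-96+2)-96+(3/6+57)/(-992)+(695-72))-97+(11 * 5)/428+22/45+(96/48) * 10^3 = 22321058771/9552960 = 2336.56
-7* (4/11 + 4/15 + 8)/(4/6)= -4984/55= -90.62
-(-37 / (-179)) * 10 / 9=-370 / 1611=-0.23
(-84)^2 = 7056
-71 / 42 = -1.69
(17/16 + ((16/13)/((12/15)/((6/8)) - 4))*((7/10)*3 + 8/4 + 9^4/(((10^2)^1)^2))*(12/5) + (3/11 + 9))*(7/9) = 55514137/12870000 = 4.31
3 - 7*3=-18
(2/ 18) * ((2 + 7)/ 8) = 1/ 8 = 0.12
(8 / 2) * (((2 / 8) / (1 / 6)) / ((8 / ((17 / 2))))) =51 / 8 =6.38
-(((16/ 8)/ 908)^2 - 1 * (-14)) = -2885625/ 206116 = -14.00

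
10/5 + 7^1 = 9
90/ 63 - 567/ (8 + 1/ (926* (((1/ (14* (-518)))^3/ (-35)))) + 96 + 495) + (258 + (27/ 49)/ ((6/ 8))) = 28361699616081089/ 109015004816291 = 260.16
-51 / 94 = -0.54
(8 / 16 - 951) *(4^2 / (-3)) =15208 / 3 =5069.33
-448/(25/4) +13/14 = -24763/350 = -70.75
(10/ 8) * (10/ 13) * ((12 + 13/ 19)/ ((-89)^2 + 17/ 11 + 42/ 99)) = 198825/ 129160252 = 0.00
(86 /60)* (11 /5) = 473 /150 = 3.15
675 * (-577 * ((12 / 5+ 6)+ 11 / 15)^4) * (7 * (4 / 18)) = -2845680366158 / 675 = -4215822764.68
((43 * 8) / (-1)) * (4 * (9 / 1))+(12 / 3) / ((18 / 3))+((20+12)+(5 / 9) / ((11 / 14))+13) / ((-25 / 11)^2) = -2784259 / 225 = -12374.48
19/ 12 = 1.58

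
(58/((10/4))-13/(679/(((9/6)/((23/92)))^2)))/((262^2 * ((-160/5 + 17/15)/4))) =-229272/5395023697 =-0.00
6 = 6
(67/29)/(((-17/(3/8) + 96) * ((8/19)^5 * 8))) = 26194521/60817408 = 0.43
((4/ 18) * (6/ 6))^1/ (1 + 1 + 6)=1/ 36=0.03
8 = 8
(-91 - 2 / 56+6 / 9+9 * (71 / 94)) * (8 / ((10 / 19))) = -1270.28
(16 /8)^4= 16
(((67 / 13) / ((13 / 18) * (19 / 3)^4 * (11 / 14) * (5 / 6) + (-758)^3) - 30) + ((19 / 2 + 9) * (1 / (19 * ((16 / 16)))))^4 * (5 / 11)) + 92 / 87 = -39481678905287888720562589 / 1383672612247478213513424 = -28.53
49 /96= 0.51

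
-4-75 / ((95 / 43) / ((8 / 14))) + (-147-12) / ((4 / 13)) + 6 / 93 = -8907065 / 16492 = -540.08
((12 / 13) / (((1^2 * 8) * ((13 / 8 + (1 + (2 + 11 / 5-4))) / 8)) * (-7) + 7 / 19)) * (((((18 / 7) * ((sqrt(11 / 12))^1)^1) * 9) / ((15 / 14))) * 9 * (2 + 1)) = -26.56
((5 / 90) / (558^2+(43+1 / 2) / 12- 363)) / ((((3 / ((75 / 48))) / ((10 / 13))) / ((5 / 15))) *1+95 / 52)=26000 / 1355788586151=0.00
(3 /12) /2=1 /8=0.12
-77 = -77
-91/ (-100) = 91/ 100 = 0.91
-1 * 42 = -42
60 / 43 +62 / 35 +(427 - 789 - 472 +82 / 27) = -33637498 / 40635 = -827.80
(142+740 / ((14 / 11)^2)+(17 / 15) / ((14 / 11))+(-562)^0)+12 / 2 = 891889 / 1470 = 606.73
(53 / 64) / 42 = 53 / 2688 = 0.02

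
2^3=8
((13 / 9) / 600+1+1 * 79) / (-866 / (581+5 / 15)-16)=-47089417 / 10294425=-4.57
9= 9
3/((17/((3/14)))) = 9/238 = 0.04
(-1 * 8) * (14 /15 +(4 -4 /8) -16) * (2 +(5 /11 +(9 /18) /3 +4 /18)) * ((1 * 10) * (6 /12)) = 1315.56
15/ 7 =2.14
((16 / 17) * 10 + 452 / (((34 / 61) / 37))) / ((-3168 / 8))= -255121 / 3366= -75.79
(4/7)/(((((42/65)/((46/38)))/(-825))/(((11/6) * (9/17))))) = -13567125/15827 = -857.21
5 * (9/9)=5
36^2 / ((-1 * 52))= -24.92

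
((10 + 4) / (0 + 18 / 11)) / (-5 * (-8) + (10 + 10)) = 77 / 540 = 0.14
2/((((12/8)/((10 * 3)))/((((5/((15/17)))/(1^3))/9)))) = 680/27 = 25.19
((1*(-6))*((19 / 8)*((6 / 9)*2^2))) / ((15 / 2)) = -76 / 15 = -5.07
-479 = -479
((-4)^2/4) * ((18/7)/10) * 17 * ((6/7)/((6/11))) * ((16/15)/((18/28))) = 23936/525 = 45.59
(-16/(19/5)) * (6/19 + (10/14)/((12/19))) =-46180/7581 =-6.09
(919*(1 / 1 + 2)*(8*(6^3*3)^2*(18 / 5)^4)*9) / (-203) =-8750025016713216 / 126875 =-68965714417.44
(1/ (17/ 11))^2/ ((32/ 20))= 605/ 2312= 0.26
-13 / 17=-0.76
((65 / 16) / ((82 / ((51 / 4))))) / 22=3315 / 115456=0.03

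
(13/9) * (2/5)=26/45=0.58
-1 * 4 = -4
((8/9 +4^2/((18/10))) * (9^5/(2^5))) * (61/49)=4402431/196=22461.38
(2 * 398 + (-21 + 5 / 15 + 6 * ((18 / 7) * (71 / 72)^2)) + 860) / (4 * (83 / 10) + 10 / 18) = 8317695 / 170128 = 48.89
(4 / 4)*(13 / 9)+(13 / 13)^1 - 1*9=-59 / 9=-6.56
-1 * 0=0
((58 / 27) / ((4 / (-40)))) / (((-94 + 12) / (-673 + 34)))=-20590 / 123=-167.40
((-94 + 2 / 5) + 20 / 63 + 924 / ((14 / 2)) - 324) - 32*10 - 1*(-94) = -161054 / 315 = -511.28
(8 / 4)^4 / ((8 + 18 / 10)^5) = 50000 / 282475249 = 0.00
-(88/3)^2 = -7744/9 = -860.44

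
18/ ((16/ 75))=675/ 8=84.38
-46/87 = -0.53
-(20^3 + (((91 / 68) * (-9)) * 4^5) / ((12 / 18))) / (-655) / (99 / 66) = -356992 / 33405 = -10.69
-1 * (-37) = 37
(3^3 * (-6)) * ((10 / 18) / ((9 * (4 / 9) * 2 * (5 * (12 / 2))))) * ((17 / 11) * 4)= -2.32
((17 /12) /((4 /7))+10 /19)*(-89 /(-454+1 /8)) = 243949 /413934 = 0.59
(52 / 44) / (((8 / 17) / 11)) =221 / 8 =27.62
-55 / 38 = -1.45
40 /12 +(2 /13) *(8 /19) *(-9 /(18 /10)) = 2230 /741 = 3.01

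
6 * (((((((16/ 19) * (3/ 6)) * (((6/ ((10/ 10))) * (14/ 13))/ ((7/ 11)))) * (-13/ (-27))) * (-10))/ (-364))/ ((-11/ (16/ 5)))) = -512/ 5187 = -0.10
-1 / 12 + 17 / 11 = 193 / 132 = 1.46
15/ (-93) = -5/ 31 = -0.16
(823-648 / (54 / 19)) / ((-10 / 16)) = -952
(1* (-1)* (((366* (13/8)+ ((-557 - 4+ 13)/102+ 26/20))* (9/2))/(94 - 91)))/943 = -602491/641240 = -0.94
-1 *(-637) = 637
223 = 223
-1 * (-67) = 67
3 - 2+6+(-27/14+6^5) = 108935/14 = 7781.07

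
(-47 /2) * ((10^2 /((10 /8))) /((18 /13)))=-12220 /9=-1357.78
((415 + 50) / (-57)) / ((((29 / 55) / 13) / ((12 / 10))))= -241.36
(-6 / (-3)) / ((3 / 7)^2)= 98 / 9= 10.89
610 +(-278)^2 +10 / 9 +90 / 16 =5608853 / 72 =77900.74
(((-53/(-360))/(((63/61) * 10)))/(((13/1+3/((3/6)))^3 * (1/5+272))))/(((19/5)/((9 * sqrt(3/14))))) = 3233 * sqrt(42)/2503001424672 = 0.00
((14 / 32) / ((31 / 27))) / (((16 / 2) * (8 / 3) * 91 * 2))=81 / 825344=0.00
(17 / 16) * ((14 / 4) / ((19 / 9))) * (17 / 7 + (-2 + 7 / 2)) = 8415 / 1216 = 6.92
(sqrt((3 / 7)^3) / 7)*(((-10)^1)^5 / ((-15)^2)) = -17.81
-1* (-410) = 410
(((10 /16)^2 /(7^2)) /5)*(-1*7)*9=-45 /448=-0.10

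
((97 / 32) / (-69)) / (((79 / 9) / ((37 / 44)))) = -10767 / 2558336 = -0.00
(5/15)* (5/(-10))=-1/6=-0.17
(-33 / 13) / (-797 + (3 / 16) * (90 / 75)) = 1320 / 414323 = 0.00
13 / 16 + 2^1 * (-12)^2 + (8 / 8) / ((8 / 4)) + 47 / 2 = 5005 / 16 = 312.81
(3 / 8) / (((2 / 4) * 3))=1 / 4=0.25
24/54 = 4/9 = 0.44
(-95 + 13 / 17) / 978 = -267 / 2771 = -0.10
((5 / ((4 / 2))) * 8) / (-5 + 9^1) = 5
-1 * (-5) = 5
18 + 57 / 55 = 1047 / 55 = 19.04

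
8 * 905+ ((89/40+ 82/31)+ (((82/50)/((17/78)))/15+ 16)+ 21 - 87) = 3791960943/527000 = 7195.37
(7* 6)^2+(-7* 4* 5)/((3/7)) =4312/3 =1437.33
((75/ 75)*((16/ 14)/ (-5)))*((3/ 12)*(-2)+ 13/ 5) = -12/ 25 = -0.48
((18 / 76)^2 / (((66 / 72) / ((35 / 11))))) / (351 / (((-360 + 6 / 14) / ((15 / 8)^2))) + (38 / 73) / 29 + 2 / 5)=-690572174400 / 10689363285293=-0.06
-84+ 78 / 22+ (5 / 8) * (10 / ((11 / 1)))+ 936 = 37669 / 44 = 856.11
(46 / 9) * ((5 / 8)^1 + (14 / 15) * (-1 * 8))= -18883 / 540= -34.97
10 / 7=1.43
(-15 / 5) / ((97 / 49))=-147 / 97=-1.52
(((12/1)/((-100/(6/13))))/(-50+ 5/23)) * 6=2484/372125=0.01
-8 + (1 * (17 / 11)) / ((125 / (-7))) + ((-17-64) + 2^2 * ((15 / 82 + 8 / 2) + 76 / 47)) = -65.89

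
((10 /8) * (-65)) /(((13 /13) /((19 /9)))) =-6175 /36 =-171.53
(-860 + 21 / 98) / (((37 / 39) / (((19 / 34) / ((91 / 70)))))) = -3430545 / 8806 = -389.57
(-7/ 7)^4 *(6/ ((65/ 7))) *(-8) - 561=-36801/ 65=-566.17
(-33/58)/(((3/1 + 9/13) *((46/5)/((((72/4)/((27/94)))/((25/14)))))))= -47047/80040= -0.59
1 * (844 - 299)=545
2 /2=1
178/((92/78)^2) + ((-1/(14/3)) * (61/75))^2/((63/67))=522487012153/4082557500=127.98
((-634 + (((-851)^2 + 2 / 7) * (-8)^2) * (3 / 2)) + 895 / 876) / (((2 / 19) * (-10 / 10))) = -8099949618979 / 12264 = -660465559.28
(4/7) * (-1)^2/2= 2/7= 0.29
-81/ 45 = -9/ 5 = -1.80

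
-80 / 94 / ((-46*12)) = 5 / 3243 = 0.00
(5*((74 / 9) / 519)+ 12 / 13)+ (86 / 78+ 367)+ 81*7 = 56843095 / 60723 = 936.10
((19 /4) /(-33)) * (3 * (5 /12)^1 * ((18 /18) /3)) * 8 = -95 /198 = -0.48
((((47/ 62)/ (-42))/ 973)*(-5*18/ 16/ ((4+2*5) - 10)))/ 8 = 0.00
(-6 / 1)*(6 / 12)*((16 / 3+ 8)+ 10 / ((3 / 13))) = -170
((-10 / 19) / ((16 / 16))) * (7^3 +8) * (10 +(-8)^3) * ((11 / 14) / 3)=3230370 / 133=24288.50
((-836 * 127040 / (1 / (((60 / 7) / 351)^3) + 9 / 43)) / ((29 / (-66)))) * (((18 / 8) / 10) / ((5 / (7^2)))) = 590765635891200 / 76116177997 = 7761.37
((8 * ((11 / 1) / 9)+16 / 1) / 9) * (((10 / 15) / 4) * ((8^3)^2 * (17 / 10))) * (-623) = -161029292032 / 1215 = -132534396.73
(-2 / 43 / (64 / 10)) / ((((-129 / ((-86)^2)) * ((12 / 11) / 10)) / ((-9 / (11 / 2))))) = -25 / 4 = -6.25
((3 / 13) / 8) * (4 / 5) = 3 / 130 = 0.02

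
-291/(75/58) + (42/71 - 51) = -488921/1775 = -275.45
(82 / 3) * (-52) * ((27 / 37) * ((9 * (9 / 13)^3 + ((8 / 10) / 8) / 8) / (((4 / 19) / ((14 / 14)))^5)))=-7521077.28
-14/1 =-14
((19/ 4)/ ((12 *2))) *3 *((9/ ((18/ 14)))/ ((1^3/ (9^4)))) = 27269.16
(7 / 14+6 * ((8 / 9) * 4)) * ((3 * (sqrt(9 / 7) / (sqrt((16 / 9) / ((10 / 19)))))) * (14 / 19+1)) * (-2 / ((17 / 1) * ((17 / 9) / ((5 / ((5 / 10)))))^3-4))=7090800750 * sqrt(1330) / 7157674433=36.13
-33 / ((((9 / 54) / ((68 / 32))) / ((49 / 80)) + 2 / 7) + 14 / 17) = -26.67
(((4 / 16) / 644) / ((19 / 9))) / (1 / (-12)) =-27 / 12236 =-0.00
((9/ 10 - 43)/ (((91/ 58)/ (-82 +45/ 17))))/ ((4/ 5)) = 16469941/ 6188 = 2661.59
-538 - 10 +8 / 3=-1636 / 3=-545.33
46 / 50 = 23 / 25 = 0.92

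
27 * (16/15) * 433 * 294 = 3666297.60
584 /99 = 5.90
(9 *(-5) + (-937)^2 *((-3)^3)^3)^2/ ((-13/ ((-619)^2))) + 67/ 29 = -3318335144666182607508688025/ 377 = -8801949985851943255991215.00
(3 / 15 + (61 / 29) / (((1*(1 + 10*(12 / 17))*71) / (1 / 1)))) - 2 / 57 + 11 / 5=190419487 / 80393655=2.37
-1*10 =-10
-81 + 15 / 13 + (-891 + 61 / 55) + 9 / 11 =-692777 / 715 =-968.92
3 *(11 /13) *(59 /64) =1947 /832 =2.34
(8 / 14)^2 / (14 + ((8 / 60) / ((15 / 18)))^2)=5000 / 214767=0.02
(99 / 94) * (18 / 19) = 891 / 893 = 1.00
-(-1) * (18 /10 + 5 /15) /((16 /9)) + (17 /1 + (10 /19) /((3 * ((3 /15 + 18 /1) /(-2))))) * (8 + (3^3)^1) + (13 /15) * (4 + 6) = 746177 /1235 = 604.19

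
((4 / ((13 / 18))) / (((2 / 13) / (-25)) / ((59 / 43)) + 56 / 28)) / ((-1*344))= -13275 / 1645352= -0.01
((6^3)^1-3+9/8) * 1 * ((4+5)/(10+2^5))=5139/112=45.88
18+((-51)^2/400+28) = 21001/400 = 52.50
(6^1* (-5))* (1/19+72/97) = -43950/1843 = -23.85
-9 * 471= -4239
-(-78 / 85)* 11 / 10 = 429 / 425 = 1.01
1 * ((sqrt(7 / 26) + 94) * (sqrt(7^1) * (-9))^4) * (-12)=-362639592 - 1928934 * sqrt(182) / 13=-364641341.41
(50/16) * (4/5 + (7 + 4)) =295/8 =36.88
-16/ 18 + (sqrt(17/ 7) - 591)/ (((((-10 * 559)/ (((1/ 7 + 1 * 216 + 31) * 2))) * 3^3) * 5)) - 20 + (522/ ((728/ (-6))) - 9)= -11904751/ 352170 - 346 * sqrt(119)/ 3697785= -33.81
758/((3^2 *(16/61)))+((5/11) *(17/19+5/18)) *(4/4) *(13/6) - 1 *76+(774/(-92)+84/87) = 7190652113/30111048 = 238.80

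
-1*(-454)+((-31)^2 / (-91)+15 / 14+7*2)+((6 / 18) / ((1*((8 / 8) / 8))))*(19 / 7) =254299 / 546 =465.75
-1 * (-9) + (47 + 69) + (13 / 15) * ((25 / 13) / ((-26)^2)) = 253505 / 2028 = 125.00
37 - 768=-731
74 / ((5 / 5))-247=-173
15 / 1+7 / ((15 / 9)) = 19.20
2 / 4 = 1 / 2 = 0.50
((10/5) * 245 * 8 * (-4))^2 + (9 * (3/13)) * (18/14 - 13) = 22373476186/91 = 245862375.67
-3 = -3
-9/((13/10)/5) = -450/13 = -34.62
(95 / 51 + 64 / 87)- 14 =-11.40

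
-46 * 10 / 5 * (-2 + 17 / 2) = -598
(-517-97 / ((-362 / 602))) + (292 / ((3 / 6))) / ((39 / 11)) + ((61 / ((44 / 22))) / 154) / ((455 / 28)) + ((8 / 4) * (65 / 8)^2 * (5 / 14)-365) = -88498619543 / 173933760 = -508.81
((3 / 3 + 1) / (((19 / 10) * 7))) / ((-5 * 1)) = -4 / 133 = -0.03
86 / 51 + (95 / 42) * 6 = 5447 / 357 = 15.26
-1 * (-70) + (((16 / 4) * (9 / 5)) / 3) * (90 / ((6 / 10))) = 430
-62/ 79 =-0.78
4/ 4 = 1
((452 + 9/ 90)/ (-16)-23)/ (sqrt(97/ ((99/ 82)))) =-24603 * sqrt(87494)/ 1272640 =-5.72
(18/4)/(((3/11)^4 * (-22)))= -1331/36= -36.97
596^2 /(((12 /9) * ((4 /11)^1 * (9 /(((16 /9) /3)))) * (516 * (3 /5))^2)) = 0.50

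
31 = 31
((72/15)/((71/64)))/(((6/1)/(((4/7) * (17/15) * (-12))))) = -69632/12425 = -5.60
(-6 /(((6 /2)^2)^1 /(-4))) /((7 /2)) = 16 /21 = 0.76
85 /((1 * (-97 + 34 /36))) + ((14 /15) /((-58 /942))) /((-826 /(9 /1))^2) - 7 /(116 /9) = -4991196033 /3490816420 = -1.43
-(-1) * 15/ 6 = 5/ 2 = 2.50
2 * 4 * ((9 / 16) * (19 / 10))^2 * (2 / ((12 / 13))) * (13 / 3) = 549081 / 6400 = 85.79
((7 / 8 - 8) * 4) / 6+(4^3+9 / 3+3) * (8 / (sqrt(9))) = 2183 / 12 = 181.92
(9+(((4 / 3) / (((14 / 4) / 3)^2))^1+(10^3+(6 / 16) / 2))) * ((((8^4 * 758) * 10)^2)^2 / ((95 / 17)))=156381303162202072475825921327104000 / 931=167971324556608026289823800000000.00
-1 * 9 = -9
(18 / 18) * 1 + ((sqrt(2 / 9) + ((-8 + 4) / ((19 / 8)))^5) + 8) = -11269541 / 2476099 + sqrt(2) / 3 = -4.08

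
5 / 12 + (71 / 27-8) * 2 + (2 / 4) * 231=11359 / 108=105.18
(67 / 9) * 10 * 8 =5360 / 9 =595.56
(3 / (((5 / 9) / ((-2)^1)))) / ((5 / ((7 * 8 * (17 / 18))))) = -2856 / 25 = -114.24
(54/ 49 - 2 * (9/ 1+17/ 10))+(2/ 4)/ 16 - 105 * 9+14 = -7457931/ 7840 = -951.27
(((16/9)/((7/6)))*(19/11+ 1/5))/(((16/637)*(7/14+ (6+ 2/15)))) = 38584/2189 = 17.63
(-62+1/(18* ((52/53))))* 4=-57979/234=-247.77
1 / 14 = 0.07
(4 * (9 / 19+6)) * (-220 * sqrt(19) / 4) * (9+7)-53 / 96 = -432960 * sqrt(19) / 19-53 / 96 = -99328.39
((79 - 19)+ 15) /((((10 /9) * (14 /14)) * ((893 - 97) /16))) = 270 /199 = 1.36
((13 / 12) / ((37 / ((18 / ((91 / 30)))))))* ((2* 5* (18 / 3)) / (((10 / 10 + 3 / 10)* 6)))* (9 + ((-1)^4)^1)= 13.37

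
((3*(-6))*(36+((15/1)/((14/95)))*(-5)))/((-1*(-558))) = 6621/434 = 15.26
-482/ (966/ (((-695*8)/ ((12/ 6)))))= 669980/ 483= 1387.12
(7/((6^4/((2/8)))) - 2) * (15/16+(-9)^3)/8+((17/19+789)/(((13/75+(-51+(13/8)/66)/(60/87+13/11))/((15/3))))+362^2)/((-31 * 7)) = -7449777571578639025/17681817779232768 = -421.32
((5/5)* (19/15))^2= 361/225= 1.60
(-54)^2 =2916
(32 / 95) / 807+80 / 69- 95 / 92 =299123 / 2351060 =0.13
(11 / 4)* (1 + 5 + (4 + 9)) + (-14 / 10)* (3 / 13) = 13501 / 260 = 51.93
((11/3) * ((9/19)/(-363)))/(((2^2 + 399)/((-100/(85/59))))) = 1180/1431859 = 0.00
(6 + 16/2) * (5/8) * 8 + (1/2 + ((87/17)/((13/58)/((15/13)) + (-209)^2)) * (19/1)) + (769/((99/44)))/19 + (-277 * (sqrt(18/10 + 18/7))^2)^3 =-16819084853118665317441411/9473117337384750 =-1775454082.76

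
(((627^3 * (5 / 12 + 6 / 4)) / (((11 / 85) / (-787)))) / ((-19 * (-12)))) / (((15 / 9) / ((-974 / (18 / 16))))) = 6545955116899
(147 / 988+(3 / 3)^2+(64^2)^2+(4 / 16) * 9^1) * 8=33151785532 / 247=134217755.19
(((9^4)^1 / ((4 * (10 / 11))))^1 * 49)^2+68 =12505976540441 / 1600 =7816235337.78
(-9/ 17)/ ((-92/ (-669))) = -6021/ 1564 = -3.85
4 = 4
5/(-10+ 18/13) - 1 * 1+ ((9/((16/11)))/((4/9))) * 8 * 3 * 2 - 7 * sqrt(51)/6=74667/112 - 7 * sqrt(51)/6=658.34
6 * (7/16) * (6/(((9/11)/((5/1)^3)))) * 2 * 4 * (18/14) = 24750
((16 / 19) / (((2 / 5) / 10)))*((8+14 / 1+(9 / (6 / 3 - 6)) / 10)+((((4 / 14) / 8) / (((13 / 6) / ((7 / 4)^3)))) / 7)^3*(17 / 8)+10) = 29280303845045 / 43770707968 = 668.95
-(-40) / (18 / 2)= 40 / 9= 4.44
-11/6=-1.83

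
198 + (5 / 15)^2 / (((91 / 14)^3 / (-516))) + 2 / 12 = 197.96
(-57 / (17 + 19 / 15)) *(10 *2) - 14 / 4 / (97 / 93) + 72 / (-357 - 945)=-379610415 / 5767426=-65.82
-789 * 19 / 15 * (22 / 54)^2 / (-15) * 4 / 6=1209274 / 164025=7.37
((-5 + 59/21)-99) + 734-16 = 12953/21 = 616.81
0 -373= -373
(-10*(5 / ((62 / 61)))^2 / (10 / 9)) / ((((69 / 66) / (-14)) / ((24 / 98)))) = 110513700 / 154721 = 714.28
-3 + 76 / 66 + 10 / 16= -323 / 264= -1.22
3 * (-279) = -837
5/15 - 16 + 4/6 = -15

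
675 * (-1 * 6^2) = -24300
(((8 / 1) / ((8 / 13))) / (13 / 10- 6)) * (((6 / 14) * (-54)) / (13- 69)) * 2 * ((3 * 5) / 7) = -78975 / 16121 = -4.90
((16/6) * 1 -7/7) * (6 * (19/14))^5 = 1002820095/16807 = 59666.81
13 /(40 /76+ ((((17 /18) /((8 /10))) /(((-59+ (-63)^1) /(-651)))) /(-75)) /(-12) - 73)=-130178880 /725663989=-0.18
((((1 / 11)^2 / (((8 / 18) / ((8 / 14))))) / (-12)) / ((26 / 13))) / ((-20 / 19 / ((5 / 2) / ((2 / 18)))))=513 / 54208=0.01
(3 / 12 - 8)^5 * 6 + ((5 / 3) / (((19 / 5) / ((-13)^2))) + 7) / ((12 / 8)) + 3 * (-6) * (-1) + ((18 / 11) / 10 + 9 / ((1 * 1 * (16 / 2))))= -807418190057 / 4815360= -167675.56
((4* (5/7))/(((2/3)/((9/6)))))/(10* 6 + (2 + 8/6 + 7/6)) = 30/301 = 0.10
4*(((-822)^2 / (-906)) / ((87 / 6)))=-900912 / 4379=-205.73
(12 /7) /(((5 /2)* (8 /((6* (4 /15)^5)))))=2048 /2953125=0.00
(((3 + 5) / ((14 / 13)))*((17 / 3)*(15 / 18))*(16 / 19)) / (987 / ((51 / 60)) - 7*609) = -601120 / 63119007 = -0.01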